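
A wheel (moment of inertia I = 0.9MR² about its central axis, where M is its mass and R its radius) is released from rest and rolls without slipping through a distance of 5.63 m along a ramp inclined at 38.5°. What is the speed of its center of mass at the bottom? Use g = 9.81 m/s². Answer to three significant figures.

With I = 0.9MR², the ratio k = I/(MR²) is 0.9.
Pure rolling means v = ωR; then KE = ½Mv² + ½I(v/R)² = ½(1+k)Mv² = (19/20)Mv².
The vertical drop is h = L sinθ = 5.63 × sin38.5° = 3.505 m.
Setting Mgh = (19/20)Mv² gives v = √(2gh/(1+k)) = √(2·9.81·3.505/1.9) ≈ 6.02 m/s.

v ≈ 6.02 m/s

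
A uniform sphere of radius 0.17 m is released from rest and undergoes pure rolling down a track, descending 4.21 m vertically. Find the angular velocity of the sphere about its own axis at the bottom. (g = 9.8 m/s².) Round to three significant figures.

For this body I = (2/5)MR², i.e. k = I/(MR²) = 0.4.
Pure rolling means v = ωR; then KE = ½Mv² + ½I(v/R)² = ½(1+k)Mv² = (7/10)Mv².
Energy conservation Mgh = ½(1+k)Mv² gives v = √(2gh/(1+k)) = √(2 × 9.8 × 4.21 / 1.4) = 7.677 m/s.
The angular speed follows from ω = v/R = 7.677/0.17 ≈ 45.2 rad/s.

ω ≈ 45.2 rad/s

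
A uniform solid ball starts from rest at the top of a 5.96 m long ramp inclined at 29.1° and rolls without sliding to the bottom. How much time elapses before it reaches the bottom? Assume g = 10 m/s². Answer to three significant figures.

Here I = (2/5)MR², so the shape factor k = I/(MR²) = 0.4.
Along the incline Mg sinθ − f = Ma, and torque about the center fR = Iα = kMR²(a/R) gives f = kMa.
Hence a = g sinθ/(1+k) = 10×sin29.1°/1.4 = 3.474 m/s².
Starting from rest, L = ½at², so t = √(2L/a) = √(2×5.96/3.474) ≈ 1.85 s.

t ≈ 1.85 s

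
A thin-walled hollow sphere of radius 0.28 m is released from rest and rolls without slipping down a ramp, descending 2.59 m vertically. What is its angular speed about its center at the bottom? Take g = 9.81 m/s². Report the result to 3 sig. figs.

ω ≈ 19.7 rad/s

The moment of inertia is (2/3)MR², giving k ≡ I/(MR²) = 2/3.
The rolling condition ω = v/R makes the rotational term ½I(v/R)² = ½kMv², so KE_total = ½(1+k)Mv² = (5/6)Mv².
Energy conservation Mgh = ½(1+k)Mv² gives v = √(2gh/(1+k)) = √(2 × 9.81 × 2.59 / 1.667) = 5.522 m/s.
The angular speed follows from ω = v/R = 5.522/0.28 ≈ 19.7 rad/s.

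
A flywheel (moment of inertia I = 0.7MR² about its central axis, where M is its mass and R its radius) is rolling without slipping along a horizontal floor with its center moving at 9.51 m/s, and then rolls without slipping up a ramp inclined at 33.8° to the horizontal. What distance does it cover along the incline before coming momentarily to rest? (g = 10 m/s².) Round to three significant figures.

d ≈ 13.8 m

Here I = 0.7MR², so the shape factor k = I/(MR²) = 0.7.
Rolling without slipping gives ω = v/R, so the total kinetic energy is ½Mv² + ½Iω² = ½(1+k)Mv² = (17/20)Mv².
Setting this equal to Mgh gives the vertical rise h = (1+k)v₀²/(2g) = 1.7×9.51²/(2×10) = 7.687 m.
Along the incline, d = h/sinθ = 7.687/sin33.8° ≈ 13.8 m.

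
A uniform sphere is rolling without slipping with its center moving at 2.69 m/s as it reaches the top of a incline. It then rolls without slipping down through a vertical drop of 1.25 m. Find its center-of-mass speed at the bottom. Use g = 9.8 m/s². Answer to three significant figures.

v ≈ 4.97 m/s

Here I = (2/5)MR², so the shape factor k = I/(MR²) = 0.4.
Rolling without slipping gives ω = v/R, so the total kinetic energy is ½Mv² + ½Iω² = ½(1+k)Mv² = (7/10)Mv².
Conserving energy between top and bottom: (7/10)Mv² = (7/10)Mv₀² + Mgh, hence v² = v₀² + 2gh/(1+k).
v = √(2.69² + 2×9.8×1.25/1.4) = √24.74 ≈ 4.97 m/s.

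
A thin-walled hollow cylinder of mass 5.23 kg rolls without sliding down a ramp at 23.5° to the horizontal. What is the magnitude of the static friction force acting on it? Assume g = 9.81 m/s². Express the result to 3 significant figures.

Here I = MR², so the shape factor k = I/(MR²) = 1.
Along the incline Mg sinθ − f = Ma, and torque about the center fR = Iα = kMR²(a/R) gives f = kMa.
Combining, a = g sinθ/(1+k) and f = kMa = kMg sinθ/(1+k).
f = 1 × 5.23 × 9.81 × sin23.5° / 2 ≈ 10.2 N.

f ≈ 10.2 N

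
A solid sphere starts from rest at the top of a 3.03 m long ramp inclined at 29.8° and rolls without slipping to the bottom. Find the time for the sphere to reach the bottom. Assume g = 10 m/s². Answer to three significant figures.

t ≈ 1.31 s

Here I = (2/5)MR², so the shape factor k = I/(MR²) = 0.4.
Along the incline Mg sinθ − f = Ma, and torque about the center fR = Iα = kMR²(a/R) gives f = kMa.
Hence a = g sinθ/(1+k) = 10×sin29.8°/1.4 = 3.55 m/s².
With constant a from rest, t = √(2L/a) = √(2·3.03/3.55) ≈ 1.31 s.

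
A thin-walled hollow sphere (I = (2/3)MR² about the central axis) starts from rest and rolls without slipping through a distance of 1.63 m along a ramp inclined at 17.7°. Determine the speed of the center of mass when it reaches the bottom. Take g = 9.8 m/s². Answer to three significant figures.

The moment of inertia is (2/3)MR², giving k ≡ I/(MR²) = 2/3.
Rolling without slipping gives ω = v/R, so the total kinetic energy is ½Mv² + ½Iω² = ½(1+k)Mv² = (5/6)Mv².
The vertical drop is h = L sinθ = 1.63 × sin17.7° = 0.4956 m.
Energy conservation: Mgh = (5/6)Mv², so v = √(2gh/(1+k)) = √(2 × 9.8 × 0.4956 / 1.667) ≈ 2.41 m/s.

v ≈ 2.41 m/s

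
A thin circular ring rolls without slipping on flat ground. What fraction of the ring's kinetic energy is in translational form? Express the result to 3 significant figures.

fraction ≈ 0.500

For this body I = MR², i.e. k = I/(MR²) = 1.
With ω = v/R, KE_trans = ½Mv² and KE_rot = ½Iω² = ½kMv², so KE_total = ½(1+k)Mv².
The translational fraction is therefore 1/(1+k) = 1/2 ≈ 0.500.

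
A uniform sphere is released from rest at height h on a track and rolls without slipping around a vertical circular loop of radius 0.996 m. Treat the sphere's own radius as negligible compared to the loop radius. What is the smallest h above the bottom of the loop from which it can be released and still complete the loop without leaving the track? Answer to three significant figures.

The moment of inertia is (2/5)MR², giving k ≡ I/(MR²) = 0.4.
At the top of the loop, the minimum-contact condition is Mg = Mv_top²/r, so v_top² = gr.
With ω = v/R, the kinetic energy at speed v is ½(1+k)Mv² = (7/10)Mv².
Energy conservation from release (height h) to the top (height 2r): Mgh = Mg(2r) + (7/10)M·gr.
Thus h_min = 2r + (1+k)r/2 = r(2 + 1.4/2) = 0.996 × 2.7 ≈ 2.69 m.

h_min ≈ 2.69 m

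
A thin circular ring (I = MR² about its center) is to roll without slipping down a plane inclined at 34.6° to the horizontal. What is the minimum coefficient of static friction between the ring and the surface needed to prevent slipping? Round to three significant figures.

μ_min ≈ 0.345

For this body I = MR², i.e. k = I/(MR²) = 1.
Newton's second law down the slope: Mg sinθ − f = Ma. The torque equation fR = Iα (with α = a/R) gives f = kMa.
These give a = g sinθ/(1+k) and the required friction f = kMg sinθ/(1+k).
The normal force is N = Mg cosθ, so μ_min = f/N = k tanθ/(1+k).
μ_min = 1 × tan34.6° / 2 ≈ 0.345.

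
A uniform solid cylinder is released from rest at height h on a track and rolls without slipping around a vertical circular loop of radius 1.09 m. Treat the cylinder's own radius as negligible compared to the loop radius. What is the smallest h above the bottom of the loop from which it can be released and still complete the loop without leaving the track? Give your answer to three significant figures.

h_min ≈ 3.00 m

For this body I = (1/2)MR², i.e. k = I/(MR²) = 0.5.
At the top of the loop, the minimum-contact condition is Mg = Mv_top²/r, so v_top² = gr.
With ω = v/R, the kinetic energy at speed v is ½(1+k)Mv² = (3/4)Mv².
Energy conservation from release (height h) to the top (height 2r): Mgh = Mg(2r) + (3/4)M·gr.
Thus h_min = 2r + (1+k)r/2 = r(2 + 1.5/2) = 1.09 × 2.75 ≈ 3.00 m.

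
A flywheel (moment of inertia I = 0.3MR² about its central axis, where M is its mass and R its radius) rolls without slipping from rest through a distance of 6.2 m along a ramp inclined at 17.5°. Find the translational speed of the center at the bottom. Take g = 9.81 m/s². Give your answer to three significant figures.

The moment of inertia is 0.3MR², giving k ≡ I/(MR²) = 0.3.
Since it rolls without slipping, ω = v/R and KE = ½Mv² + ½Iω² = ½(1+k)Mv² = (13/20)Mv².
The vertical drop is h = L sinθ = 6.2 × sin17.5° = 1.864 m.
Energy conservation: Mgh = (13/20)Mv², so v = √(2gh/(1+k)) = √(2 × 9.81 × 1.864 / 1.3) ≈ 5.30 m/s.

v ≈ 5.30 m/s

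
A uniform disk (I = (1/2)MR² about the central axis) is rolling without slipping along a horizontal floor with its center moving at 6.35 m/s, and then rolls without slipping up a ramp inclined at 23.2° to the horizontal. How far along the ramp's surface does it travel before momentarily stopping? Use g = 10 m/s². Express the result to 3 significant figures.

Here I = (1/2)MR², so the shape factor k = I/(MR²) = 0.5.
Since it rolls without slipping, ω = v/R and KE = ½Mv² + ½Iω² = ½(1+k)Mv² = (3/4)Mv².
Setting this equal to Mgh gives the vertical rise h = (1+k)v₀²/(2g) = 1.5×6.35²/(2×10) = 3.024 m.
Along the incline, d = h/sinθ = 3.024/sin23.2° ≈ 7.68 m.

d ≈ 7.68 m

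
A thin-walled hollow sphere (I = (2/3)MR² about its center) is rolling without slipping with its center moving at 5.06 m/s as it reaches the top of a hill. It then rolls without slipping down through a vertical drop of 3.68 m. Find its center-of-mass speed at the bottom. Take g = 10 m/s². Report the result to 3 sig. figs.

With I = (2/3)MR², the ratio k = I/(MR²) is 2/3.
Pure rolling means v = ωR; then KE = ½Mv² + ½I(v/R)² = ½(1+k)Mv² = (5/6)Mv².
Conserving energy between top and bottom: (5/6)Mv² = (5/6)Mv₀² + Mgh, hence v² = v₀² + 2gh/(1+k).
v = √(5.06² + 2×10×3.68/1.667) = √69.76 ≈ 8.35 m/s.

v ≈ 8.35 m/s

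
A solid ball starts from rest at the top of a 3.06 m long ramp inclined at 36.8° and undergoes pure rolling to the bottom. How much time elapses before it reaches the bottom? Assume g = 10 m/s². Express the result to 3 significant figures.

t ≈ 1.20 s

For this body I = (2/5)MR², i.e. k = I/(MR²) = 0.4.
Translational: Mg sinθ − f = Ma. Rotational about the CM: fR = Iα = kMRa, so f = kMa.
Hence a = g sinθ/(1+k) = 10×sin36.8°/1.4 = 4.279 m/s².
With constant a from rest, t = √(2L/a) = √(2·3.06/4.279) ≈ 1.20 s.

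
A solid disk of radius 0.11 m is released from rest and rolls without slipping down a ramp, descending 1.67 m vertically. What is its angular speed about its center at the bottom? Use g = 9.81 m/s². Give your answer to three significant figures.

With I = (1/2)MR², the ratio k = I/(MR²) is 0.5.
The rolling condition ω = v/R makes the rotational term ½I(v/R)² = ½kMv², so KE_total = ½(1+k)Mv² = (3/4)Mv².
Energy conservation Mgh = ½(1+k)Mv² gives v = √(2gh/(1+k)) = √(2 × 9.81 × 1.67 / 1.5) = 4.674 m/s.
The angular speed follows from ω = v/R = 4.674/0.11 ≈ 42.5 rad/s.

ω ≈ 42.5 rad/s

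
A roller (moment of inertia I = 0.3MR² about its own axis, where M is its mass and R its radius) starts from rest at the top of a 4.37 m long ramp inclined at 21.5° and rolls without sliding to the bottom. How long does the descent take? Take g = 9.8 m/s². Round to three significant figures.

t ≈ 1.78 s

For this body I = 0.3MR², i.e. k = I/(MR²) = 0.3.
Along the incline Mg sinθ − f = Ma, and torque about the center fR = Iα = kMR²(a/R) gives f = kMa.
Hence a = g sinθ/(1+k) = 9.8×sin21.5°/1.3 = 2.763 m/s².
With constant a from rest, t = √(2L/a) = √(2·4.37/2.763) ≈ 1.78 s.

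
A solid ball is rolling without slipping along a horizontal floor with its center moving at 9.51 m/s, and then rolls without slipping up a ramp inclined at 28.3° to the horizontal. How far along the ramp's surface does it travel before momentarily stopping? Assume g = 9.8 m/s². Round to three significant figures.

d ≈ 13.6 m

With I = (2/5)MR², the ratio k = I/(MR²) is 0.4.
Rolling without slipping gives ω = v/R, so the total kinetic energy is ½Mv² + ½Iω² = ½(1+k)Mv² = (7/10)Mv².
Setting this equal to Mgh gives the vertical rise h = (1+k)v₀²/(2g) = 1.4×9.51²/(2×9.8) = 6.46 m.
Along the incline, d = h/sinθ = 6.46/sin28.3° ≈ 13.6 m.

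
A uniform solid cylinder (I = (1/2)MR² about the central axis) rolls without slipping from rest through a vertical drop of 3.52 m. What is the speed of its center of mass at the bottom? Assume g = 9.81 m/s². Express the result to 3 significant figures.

Here I = (1/2)MR², so the shape factor k = I/(MR²) = 0.5.
Rolling without slipping gives ω = v/R, so the total kinetic energy is ½Mv² + ½Iω² = ½(1+k)Mv² = (3/4)Mv².
Energy conservation: Mgh = (3/4)Mv², so v = √(2gh/(1+k)) = √(2 × 9.81 × 3.52 / 1.5) ≈ 6.79 m/s.

v ≈ 6.79 m/s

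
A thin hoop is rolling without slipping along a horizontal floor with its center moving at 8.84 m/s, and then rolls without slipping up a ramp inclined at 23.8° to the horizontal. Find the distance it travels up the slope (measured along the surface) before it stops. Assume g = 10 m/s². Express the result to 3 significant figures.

d ≈ 19.4 m

With I = MR², the ratio k = I/(MR²) is 1.
Rolling without slipping gives ω = v/R, so the total kinetic energy is ½Mv² + ½Iω² = ½(1+k)Mv² = Mv².
Setting this equal to Mgh gives the vertical rise h = (1+k)v₀²/(2g) = 2×8.84²/(2×10) = 7.815 m.
The distance along the slope is d = h/sinθ = 7.815/sin23.8° ≈ 19.4 m.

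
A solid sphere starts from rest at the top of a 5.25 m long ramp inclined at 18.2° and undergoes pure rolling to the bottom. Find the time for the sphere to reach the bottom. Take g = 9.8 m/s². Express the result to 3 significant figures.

t ≈ 2.19 s

The moment of inertia is (2/5)MR², giving k ≡ I/(MR²) = 0.4.
Translational: Mg sinθ − f = Ma. Rotational about the CM: fR = Iα = kMRa, so f = kMa.
Hence a = g sinθ/(1+k) = 9.8×sin18.2°/1.4 = 2.186 m/s².
With constant a from rest, t = √(2L/a) = √(2·5.25/2.186) ≈ 2.19 s.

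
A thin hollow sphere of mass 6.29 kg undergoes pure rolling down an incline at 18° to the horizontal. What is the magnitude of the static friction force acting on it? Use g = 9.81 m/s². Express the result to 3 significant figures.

f ≈ 7.63 N

Here I = (2/3)MR², so the shape factor k = I/(MR²) = 2/3.
Translational: Mg sinθ − f = Ma. Rotational about the CM: fR = Iα = kMRa, so f = kMa.
Combining, a = g sinθ/(1+k) and f = kMa = kMg sinθ/(1+k).
f = (2/3) × 6.29 × 9.81 × sin18° / 1.667 ≈ 7.63 N.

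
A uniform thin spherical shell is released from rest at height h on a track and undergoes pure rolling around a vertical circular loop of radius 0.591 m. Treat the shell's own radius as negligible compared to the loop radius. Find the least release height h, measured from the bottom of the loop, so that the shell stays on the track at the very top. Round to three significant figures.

With I = (2/3)MR², the ratio k = I/(MR²) is 2/3.
At the top, contact is just lost when gravity alone supplies the centripetal force: Mg = Mv_top²/r, i.e. v_top² = gr.
With ω = v/R, the kinetic energy at speed v is ½(1+k)Mv² = (5/6)Mv².
Energy conservation from release (height h) to the top (height 2r): Mgh = Mg(2r) + (5/6)M·gr.
Thus h_min = 2r + (1+k)r/2 = r(2 + 1.667/2) = 0.591 × 2.833 ≈ 1.67 m.

h_min ≈ 1.67 m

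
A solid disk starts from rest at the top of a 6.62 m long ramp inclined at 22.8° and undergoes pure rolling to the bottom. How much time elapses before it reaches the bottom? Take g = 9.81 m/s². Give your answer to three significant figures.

t ≈ 2.29 s

Here I = (1/2)MR², so the shape factor k = I/(MR²) = 0.5.
Translational: Mg sinθ − f = Ma. Rotational about the CM: fR = Iα = kMRa, so f = kMa.
Hence a = g sinθ/(1+k) = 9.81×sin22.8°/1.5 = 2.534 m/s².
Starting from rest, L = ½at², so t = √(2L/a) = √(2×6.62/2.534) ≈ 2.29 s.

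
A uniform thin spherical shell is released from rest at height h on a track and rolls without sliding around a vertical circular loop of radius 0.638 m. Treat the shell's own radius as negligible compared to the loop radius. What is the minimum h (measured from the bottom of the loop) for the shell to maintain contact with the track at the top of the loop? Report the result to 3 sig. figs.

h_min ≈ 1.81 m

Here I = (2/3)MR², so the shape factor k = I/(MR²) = 2/3.
At the top, contact is just lost when gravity alone supplies the centripetal force: Mg = Mv_top²/r, i.e. v_top² = gr.
With ω = v/R, the kinetic energy at speed v is ½(1+k)Mv² = (5/6)Mv².
Energy conservation from release (height h) to the top (height 2r): Mgh = Mg(2r) + (5/6)M·gr.
Thus h_min = 2r + (1+k)r/2 = r(2 + 1.667/2) = 0.638 × 2.833 ≈ 1.81 m.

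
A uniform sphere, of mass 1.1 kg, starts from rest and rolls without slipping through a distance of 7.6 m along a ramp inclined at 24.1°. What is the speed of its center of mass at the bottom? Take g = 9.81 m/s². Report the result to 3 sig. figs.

With I = (2/5)MR², the ratio k = I/(MR²) is 0.4.
The rolling condition ω = v/R makes the rotational term ½I(v/R)² = ½kMv², so KE_total = ½(1+k)Mv² = (7/10)Mv².
The vertical drop is h = L sinθ = 7.6 × sin24.1° = 3.103 m.
Energy conservation: Mgh = (7/10)Mv², so v = √(2gh/(1+k)) = √(2 × 9.81 × 3.103 / 1.4) ≈ 6.59 m/s.

v ≈ 6.59 m/s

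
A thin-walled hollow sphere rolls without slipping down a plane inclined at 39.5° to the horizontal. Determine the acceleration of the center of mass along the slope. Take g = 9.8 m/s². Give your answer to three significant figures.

a ≈ 3.74 m/s²

With I = (2/3)MR², the ratio k = I/(MR²) is 2/3.
Translational: Mg sinθ − f = Ma. Rotational about the CM: fR = Iα = kMRa, so f = kMa.
Eliminating f: Mg sinθ = (1+k)Ma, so a = g sinθ/(1+k) = 9.8 × sin39.5° / 1.667 ≈ 3.74 m/s².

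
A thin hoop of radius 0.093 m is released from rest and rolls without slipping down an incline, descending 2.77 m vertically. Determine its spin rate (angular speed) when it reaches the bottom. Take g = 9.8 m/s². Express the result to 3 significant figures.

For this body I = MR², i.e. k = I/(MR²) = 1.
Since it rolls without slipping, ω = v/R and KE = ½Mv² + ½Iω² = ½(1+k)Mv² = Mv².
Energy conservation Mgh = ½(1+k)Mv² gives v = √(2gh/(1+k)) = √(2 × 9.8 × 2.77 / 2) = 5.21 m/s.
The angular speed follows from ω = v/R = 5.21/0.093 ≈ 56.0 rad/s.

ω ≈ 56.0 rad/s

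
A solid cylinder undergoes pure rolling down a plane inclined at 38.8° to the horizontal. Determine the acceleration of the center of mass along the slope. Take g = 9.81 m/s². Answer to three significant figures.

The moment of inertia is (1/2)MR², giving k ≡ I/(MR²) = 0.5.
Translational: Mg sinθ − f = Ma. Rotational about the CM: fR = Iα = kMRa, so f = kMa.
Eliminating f: Mg sinθ = (1+k)Ma, so a = g sinθ/(1+k) = 9.81 × sin38.8° / 1.5 ≈ 4.10 m/s².

a ≈ 4.10 m/s²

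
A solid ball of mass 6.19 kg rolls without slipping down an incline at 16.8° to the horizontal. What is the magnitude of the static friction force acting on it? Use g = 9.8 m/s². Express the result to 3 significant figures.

f ≈ 5.01 N

Here I = (2/5)MR², so the shape factor k = I/(MR²) = 0.4.
Newton's second law down the slope: Mg sinθ − f = Ma. The torque equation fR = Iα (with α = a/R) gives f = kMa.
Combining, a = g sinθ/(1+k) and f = kMa = kMg sinθ/(1+k).
f = 0.4 × 6.19 × 9.8 × sin16.8° / 1.4 ≈ 5.01 N.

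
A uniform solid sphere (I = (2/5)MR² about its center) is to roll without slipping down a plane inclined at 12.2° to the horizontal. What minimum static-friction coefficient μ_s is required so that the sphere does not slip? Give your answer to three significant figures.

μ_min ≈ 0.0618

With I = (2/5)MR², the ratio k = I/(MR²) is 0.4.
Along the incline Mg sinθ − f = Ma, and torque about the center fR = Iα = kMR²(a/R) gives f = kMa.
These give a = g sinθ/(1+k) and the required friction f = kMg sinθ/(1+k).
With N = Mg cosθ, the no-slip condition f ≤ μN gives μ_min = f/N = k tanθ/(1+k).
μ_min = 0.4 × tan12.2° / 1.4 ≈ 0.0618.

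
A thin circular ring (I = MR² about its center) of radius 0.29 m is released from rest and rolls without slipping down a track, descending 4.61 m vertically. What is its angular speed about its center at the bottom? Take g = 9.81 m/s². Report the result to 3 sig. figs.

ω ≈ 23.2 rad/s

Here I = MR², so the shape factor k = I/(MR²) = 1.
Since it rolls without slipping, ω = v/R and KE = ½Mv² + ½Iω² = ½(1+k)Mv² = Mv².
Energy conservation Mgh = ½(1+k)Mv² gives v = √(2gh/(1+k)) = √(2 × 9.81 × 4.61 / 2) = 6.725 m/s.
The angular speed follows from ω = v/R = 6.725/0.29 ≈ 23.2 rad/s.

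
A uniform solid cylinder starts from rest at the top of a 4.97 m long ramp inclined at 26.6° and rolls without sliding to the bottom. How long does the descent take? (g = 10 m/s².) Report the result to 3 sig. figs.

Here I = (1/2)MR², so the shape factor k = I/(MR²) = 0.5.
Newton's second law down the slope: Mg sinθ − f = Ma. The torque equation fR = Iα (with α = a/R) gives f = kMa.
Hence a = g sinθ/(1+k) = 10×sin26.6°/1.5 = 2.985 m/s².
With constant a from rest, t = √(2L/a) = √(2·4.97/2.985) ≈ 1.82 s.

t ≈ 1.82 s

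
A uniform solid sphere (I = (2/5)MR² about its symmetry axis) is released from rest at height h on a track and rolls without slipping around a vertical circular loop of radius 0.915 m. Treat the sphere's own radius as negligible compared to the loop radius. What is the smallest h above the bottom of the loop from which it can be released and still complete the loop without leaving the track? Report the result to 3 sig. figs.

h_min ≈ 2.47 m

With I = (2/5)MR², the ratio k = I/(MR²) is 0.4.
At the top, contact is just lost when gravity alone supplies the centripetal force: Mg = Mv_top²/r, i.e. v_top² = gr.
With ω = v/R, the kinetic energy at speed v is ½(1+k)Mv² = (7/10)Mv².
Energy conservation from release (height h) to the top (height 2r): Mgh = Mg(2r) + (7/10)M·gr.
Thus h_min = 2r + (1+k)r/2 = r(2 + 1.4/2) = 0.915 × 2.7 ≈ 2.47 m.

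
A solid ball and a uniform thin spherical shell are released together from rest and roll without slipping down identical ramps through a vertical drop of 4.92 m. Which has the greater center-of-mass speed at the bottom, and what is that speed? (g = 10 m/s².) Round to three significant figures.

For rolling without slipping, Mgh = ½(1+k)Mv² where k = I/(MR²), so v = √(2gh/(1+k)).
Solid ball: k = 0.4, giving v = √(2×10×4.92/1.4) = 8.384 m/s.
Uniform thin spherical shell: k = 2/3, giving v = √(2×10×4.92/1.667) = 7.684 m/s.
The smaller k wins: the solid ball, at ≈ 8.38 m/s.

the solid ball, at v ≈ 8.38 m/s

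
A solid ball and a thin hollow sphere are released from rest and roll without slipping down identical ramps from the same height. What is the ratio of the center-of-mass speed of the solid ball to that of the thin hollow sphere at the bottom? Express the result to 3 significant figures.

Each satisfies Mgh = ½(1+k)Mv² with k = I/(MR²), so v ∝ 1/√(1+k).
For the solid ball k = 0.4; for the thin hollow sphere k = 2/3.
v₁/v₂ = √((1+k₂)/(1+k₁)) = √(1.667/1.4) ≈ 1.09.

v_ratio ≈ 1.09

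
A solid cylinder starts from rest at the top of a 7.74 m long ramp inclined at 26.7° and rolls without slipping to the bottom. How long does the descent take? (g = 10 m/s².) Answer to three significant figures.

Here I = (1/2)MR², so the shape factor k = I/(MR²) = 0.5.
Translational: Mg sinθ − f = Ma. Rotational about the CM: fR = Iα = kMRa, so f = kMa.
Hence a = g sinθ/(1+k) = 10×sin26.7°/1.5 = 2.995 m/s².
With constant a from rest, t = √(2L/a) = √(2·7.74/2.995) ≈ 2.27 s.

t ≈ 2.27 s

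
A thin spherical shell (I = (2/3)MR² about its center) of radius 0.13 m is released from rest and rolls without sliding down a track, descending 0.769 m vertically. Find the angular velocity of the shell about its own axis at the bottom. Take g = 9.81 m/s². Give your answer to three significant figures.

Here I = (2/3)MR², so the shape factor k = I/(MR²) = 2/3.
Pure rolling means v = ωR; then KE = ½Mv² + ½I(v/R)² = ½(1+k)Mv² = (5/6)Mv².
Energy conservation Mgh = ½(1+k)Mv² gives v = √(2gh/(1+k)) = √(2 × 9.81 × 0.769 / 1.667) = 3.009 m/s.
The angular speed follows from ω = v/R = 3.009/0.13 ≈ 23.1 rad/s.

ω ≈ 23.1 rad/s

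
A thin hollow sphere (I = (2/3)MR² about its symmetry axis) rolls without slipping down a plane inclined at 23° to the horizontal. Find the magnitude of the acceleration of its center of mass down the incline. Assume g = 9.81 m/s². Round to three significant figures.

a ≈ 2.30 m/s²

The moment of inertia is (2/3)MR², giving k ≡ I/(MR²) = 2/3.
Newton's second law down the slope: Mg sinθ − f = Ma. The torque equation fR = Iα (with α = a/R) gives f = kMa.
Eliminating f: Mg sinθ = (1+k)Ma, so a = g sinθ/(1+k) = 9.81 × sin23° / 1.667 ≈ 2.30 m/s².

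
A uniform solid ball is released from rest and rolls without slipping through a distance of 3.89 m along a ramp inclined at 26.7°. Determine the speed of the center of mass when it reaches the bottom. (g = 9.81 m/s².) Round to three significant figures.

v ≈ 4.95 m/s

For this body I = (2/5)MR², i.e. k = I/(MR²) = 0.4.
The rolling condition ω = v/R makes the rotational term ½I(v/R)² = ½kMv², so KE_total = ½(1+k)Mv² = (7/10)Mv².
The vertical drop is h = L sinθ = 3.89 × sin26.7° = 1.748 m.
Energy conservation: Mgh = (7/10)Mv², so v = √(2gh/(1+k)) = √(2 × 9.81 × 1.748 / 1.4) ≈ 4.95 m/s.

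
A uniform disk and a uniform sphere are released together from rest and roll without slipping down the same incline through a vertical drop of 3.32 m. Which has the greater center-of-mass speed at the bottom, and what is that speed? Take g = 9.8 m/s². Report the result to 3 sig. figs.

the uniform sphere, at v ≈ 6.82 m/s

For rolling without slipping, Mgh = ½(1+k)Mv² where k = I/(MR²), so v = √(2gh/(1+k)).
Uniform disk: k = 0.5, giving v = √(2×9.8×3.32/1.5) = 6.586 m/s.
Uniform sphere: k = 0.4, giving v = √(2×9.8×3.32/1.4) = 6.818 m/s.
The smaller k wins: the uniform sphere, at ≈ 6.82 m/s.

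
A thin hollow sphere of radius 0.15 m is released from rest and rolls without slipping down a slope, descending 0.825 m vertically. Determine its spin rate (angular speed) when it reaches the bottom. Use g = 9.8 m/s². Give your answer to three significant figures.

ω ≈ 20.8 rad/s

For this body I = (2/3)MR², i.e. k = I/(MR²) = 2/3.
Pure rolling means v = ωR; then KE = ½Mv² + ½I(v/R)² = ½(1+k)Mv² = (5/6)Mv².
Energy conservation Mgh = ½(1+k)Mv² gives v = √(2gh/(1+k)) = √(2 × 9.8 × 0.825 / 1.667) = 3.115 m/s.
Then ω = v/R = 3.115 / 0.15 ≈ 20.8 rad/s.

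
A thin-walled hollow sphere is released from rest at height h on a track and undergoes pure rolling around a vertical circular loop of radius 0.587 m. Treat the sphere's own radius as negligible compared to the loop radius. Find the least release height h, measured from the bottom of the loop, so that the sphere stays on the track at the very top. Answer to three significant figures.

The moment of inertia is (2/3)MR², giving k ≡ I/(MR²) = 2/3.
At the top, contact is just lost when gravity alone supplies the centripetal force: Mg = Mv_top²/r, i.e. v_top² = gr.
With ω = v/R, the kinetic energy at speed v is ½(1+k)Mv² = (5/6)Mv².
Energy conservation from release (height h) to the top (height 2r): Mgh = Mg(2r) + (5/6)M·gr.
Thus h_min = 2r + (1+k)r/2 = r(2 + 1.667/2) = 0.587 × 2.833 ≈ 1.66 m.

h_min ≈ 1.66 m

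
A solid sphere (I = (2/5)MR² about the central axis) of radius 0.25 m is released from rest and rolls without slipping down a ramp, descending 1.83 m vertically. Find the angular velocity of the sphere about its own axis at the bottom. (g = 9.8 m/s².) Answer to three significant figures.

The moment of inertia is (2/5)MR², giving k ≡ I/(MR²) = 0.4.
Since it rolls without slipping, ω = v/R and KE = ½Mv² + ½Iω² = ½(1+k)Mv² = (7/10)Mv².
Energy conservation Mgh = ½(1+k)Mv² gives v = √(2gh/(1+k)) = √(2 × 9.8 × 1.83 / 1.4) = 5.062 m/s.
The angular speed follows from ω = v/R = 5.062/0.25 ≈ 20.2 rad/s.

ω ≈ 20.2 rad/s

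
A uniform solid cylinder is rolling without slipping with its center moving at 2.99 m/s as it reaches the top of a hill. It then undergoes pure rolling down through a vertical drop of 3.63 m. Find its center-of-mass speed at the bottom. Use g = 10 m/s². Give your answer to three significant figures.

For this body I = (1/2)MR², i.e. k = I/(MR²) = 0.5.
Rolling without slipping gives ω = v/R, so the total kinetic energy is ½Mv² + ½Iω² = ½(1+k)Mv² = (3/4)Mv².
Energy conservation: (3/4)Mv₀² + Mgh = (3/4)Mv², so v² = v₀² + 2gh/(1+k).
v = √(2.99² + 2×10×3.63/1.5) = √57.34 ≈ 7.57 m/s.

v ≈ 7.57 m/s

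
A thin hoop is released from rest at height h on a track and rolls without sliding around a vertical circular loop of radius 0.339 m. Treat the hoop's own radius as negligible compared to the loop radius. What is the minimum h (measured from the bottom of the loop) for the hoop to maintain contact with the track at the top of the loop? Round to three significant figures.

Here I = MR², so the shape factor k = I/(MR²) = 1.
At the top, contact is just lost when gravity alone supplies the centripetal force: Mg = Mv_top²/r, i.e. v_top² = gr.
With ω = v/R, the kinetic energy at speed v is ½(1+k)Mv² = Mv².
Energy conservation from release (height h) to the top (height 2r): Mgh = Mg(2r) + M·gr.
Thus h_min = 2r + (1+k)r/2 = r(2 + 2/2) = 0.339 × 3 ≈ 1.02 m.

h_min ≈ 1.02 m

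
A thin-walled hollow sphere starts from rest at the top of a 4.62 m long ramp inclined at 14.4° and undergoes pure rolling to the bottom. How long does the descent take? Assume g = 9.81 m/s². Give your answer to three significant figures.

t ≈ 2.51 s

The moment of inertia is (2/3)MR², giving k ≡ I/(MR²) = 2/3.
Translational: Mg sinθ − f = Ma. Rotational about the CM: fR = Iα = kMRa, so f = kMa.
Hence a = g sinθ/(1+k) = 9.81×sin14.4°/1.667 = 1.464 m/s².
Starting from rest, L = ½at², so t = √(2L/a) = √(2×4.62/1.464) ≈ 2.51 s.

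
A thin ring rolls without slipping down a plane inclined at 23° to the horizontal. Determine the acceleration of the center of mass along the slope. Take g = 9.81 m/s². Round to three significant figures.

With I = MR², the ratio k = I/(MR²) is 1.
Translational: Mg sinθ − f = Ma. Rotational about the CM: fR = Iα = kMRa, so f = kMa.
Eliminating f: Mg sinθ = (1+k)Ma, so a = g sinθ/(1+k) = 9.81 × sin23° / 2 ≈ 1.92 m/s².

a ≈ 1.92 m/s²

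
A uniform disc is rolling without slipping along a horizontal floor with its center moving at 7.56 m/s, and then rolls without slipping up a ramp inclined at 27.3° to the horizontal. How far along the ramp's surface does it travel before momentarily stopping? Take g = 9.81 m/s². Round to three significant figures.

For this body I = (1/2)MR², i.e. k = I/(MR²) = 0.5.
The rolling condition ω = v/R makes the rotational term ½I(v/R)² = ½kMv², so KE_total = ½(1+k)Mv² = (3/4)Mv².
Setting this equal to Mgh gives the vertical rise h = (1+k)v₀²/(2g) = 1.5×7.56²/(2×9.81) = 4.37 m.
Along the incline, d = h/sinθ = 4.37/sin27.3° ≈ 9.53 m.

d ≈ 9.53 m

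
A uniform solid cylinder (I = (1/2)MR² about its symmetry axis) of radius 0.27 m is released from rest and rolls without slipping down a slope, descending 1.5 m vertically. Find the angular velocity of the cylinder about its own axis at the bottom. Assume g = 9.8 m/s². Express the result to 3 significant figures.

For this body I = (1/2)MR², i.e. k = I/(MR²) = 0.5.
Since it rolls without slipping, ω = v/R and KE = ½Mv² + ½Iω² = ½(1+k)Mv² = (3/4)Mv².
Energy conservation Mgh = ½(1+k)Mv² gives v = √(2gh/(1+k)) = √(2 × 9.8 × 1.5 / 1.5) = 4.427 m/s.
Then ω = v/R = 4.427 / 0.27 ≈ 16.4 rad/s.

ω ≈ 16.4 rad/s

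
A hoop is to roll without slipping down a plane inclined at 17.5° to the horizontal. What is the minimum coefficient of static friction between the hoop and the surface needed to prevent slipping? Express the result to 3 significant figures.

μ_min ≈ 0.158

The moment of inertia is MR², giving k ≡ I/(MR²) = 1.
Translational: Mg sinθ − f = Ma. Rotational about the CM: fR = Iα = kMRa, so f = kMa.
These give a = g sinθ/(1+k) and the required friction f = kMg sinθ/(1+k).
The normal force is N = Mg cosθ, so μ_min = f/N = k tanθ/(1+k).
μ_min = 1 × tan17.5° / 2 ≈ 0.158.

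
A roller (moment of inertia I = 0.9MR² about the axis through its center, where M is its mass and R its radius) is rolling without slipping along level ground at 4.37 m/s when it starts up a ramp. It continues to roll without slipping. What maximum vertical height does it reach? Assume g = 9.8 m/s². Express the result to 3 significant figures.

Here I = 0.9MR², so the shape factor k = I/(MR²) = 0.9.
The rolling condition ω = v/R makes the rotational term ½I(v/R)² = ½kMv², so KE_total = ½(1+k)Mv² = (19/20)Mv².
At the top the kinetic energy is zero, so (19/20)Mv₀² = Mgh.
Thus h = (1+k)v₀²/(2g) = 1.9 × 4.37² / (2 × 9.8) ≈ 1.85 m.

h ≈ 1.85 m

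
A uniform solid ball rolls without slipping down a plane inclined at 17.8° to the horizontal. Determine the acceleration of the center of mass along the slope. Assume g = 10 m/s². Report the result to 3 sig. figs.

With I = (2/5)MR², the ratio k = I/(MR²) is 0.4.
Translational: Mg sinθ − f = Ma. Rotational about the CM: fR = Iα = kMRa, so f = kMa.
Eliminating f: Mg sinθ = (1+k)Ma, so a = g sinθ/(1+k) = 10 × sin17.8° / 1.4 ≈ 2.18 m/s².

a ≈ 2.18 m/s²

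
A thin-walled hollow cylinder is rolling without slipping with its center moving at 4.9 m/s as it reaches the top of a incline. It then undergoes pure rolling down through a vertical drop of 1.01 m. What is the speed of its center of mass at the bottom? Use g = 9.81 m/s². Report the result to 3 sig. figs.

The moment of inertia is MR², giving k ≡ I/(MR²) = 1.
The rolling condition ω = v/R makes the rotational term ½I(v/R)² = ½kMv², so KE_total = ½(1+k)Mv² = Mv².
Energy conservation: Mv₀² + Mgh = Mv², so v² = v₀² + 2gh/(1+k).
v = √(4.9² + 2×9.81×1.01/2) = √33.92 ≈ 5.82 m/s.

v ≈ 5.82 m/s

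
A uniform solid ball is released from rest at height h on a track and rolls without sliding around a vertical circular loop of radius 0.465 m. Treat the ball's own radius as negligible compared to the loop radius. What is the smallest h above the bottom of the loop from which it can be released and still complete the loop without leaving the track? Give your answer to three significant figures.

The moment of inertia is (2/5)MR², giving k ≡ I/(MR²) = 0.4.
At the top of the loop, the minimum-contact condition is Mg = Mv_top²/r, so v_top² = gr.
With ω = v/R, the kinetic energy at speed v is ½(1+k)Mv² = (7/10)Mv².
Energy conservation from release (height h) to the top (height 2r): Mgh = Mg(2r) + (7/10)M·gr.
Thus h_min = 2r + (1+k)r/2 = r(2 + 1.4/2) = 0.465 × 2.7 ≈ 1.26 m.

h_min ≈ 1.26 m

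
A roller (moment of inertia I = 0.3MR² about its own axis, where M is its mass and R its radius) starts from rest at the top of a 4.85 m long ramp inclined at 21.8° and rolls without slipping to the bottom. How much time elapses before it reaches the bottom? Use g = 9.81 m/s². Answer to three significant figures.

With I = 0.3MR², the ratio k = I/(MR²) is 0.3.
Newton's second law down the slope: Mg sinθ − f = Ma. The torque equation fR = Iα (with α = a/R) gives f = kMa.
Hence a = g sinθ/(1+k) = 9.81×sin21.8°/1.3 = 2.802 m/s².
Starting from rest, L = ½at², so t = √(2L/a) = √(2×4.85/2.802) ≈ 1.86 s.

t ≈ 1.86 s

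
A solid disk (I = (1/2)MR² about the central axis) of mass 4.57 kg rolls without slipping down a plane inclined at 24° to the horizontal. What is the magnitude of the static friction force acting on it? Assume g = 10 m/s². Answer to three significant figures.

f ≈ 6.20 N

The moment of inertia is (1/2)MR², giving k ≡ I/(MR²) = 0.5.
Newton's second law down the slope: Mg sinθ − f = Ma. The torque equation fR = Iα (with α = a/R) gives f = kMa.
Combining, a = g sinθ/(1+k) and f = kMa = kMg sinθ/(1+k).
f = 0.5 × 4.57 × 10 × sin24° / 1.5 ≈ 6.20 N.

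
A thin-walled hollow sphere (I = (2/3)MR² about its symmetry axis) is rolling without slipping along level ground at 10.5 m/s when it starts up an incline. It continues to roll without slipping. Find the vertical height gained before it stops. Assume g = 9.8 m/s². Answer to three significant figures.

h ≈ 9.38 m

The moment of inertia is (2/3)MR², giving k ≡ I/(MR²) = 2/3.
Rolling without slipping gives ω = v/R, so the total kinetic energy is ½Mv² + ½Iω² = ½(1+k)Mv² = (5/6)Mv².
At the top the kinetic energy is zero, so (5/6)Mv₀² = Mgh.
Thus h = (1+k)v₀²/(2g) = 1.667 × 10.5² / (2 × 9.8) ≈ 9.38 m.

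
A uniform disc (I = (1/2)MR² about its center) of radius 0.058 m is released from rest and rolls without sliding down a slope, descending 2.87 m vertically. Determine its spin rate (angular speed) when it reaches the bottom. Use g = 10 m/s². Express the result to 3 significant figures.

With I = (1/2)MR², the ratio k = I/(MR²) is 0.5.
Pure rolling means v = ωR; then KE = ½Mv² + ½I(v/R)² = ½(1+k)Mv² = (3/4)Mv².
Energy conservation Mgh = ½(1+k)Mv² gives v = √(2gh/(1+k)) = √(2 × 10 × 2.87 / 1.5) = 6.186 m/s.
Then ω = v/R = 6.186 / 0.058 ≈ 107 rad/s.

ω ≈ 107 rad/s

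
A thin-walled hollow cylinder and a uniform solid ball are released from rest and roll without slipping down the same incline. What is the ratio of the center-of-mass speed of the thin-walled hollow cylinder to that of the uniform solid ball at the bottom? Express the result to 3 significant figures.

v_ratio ≈ 0.837

Each satisfies Mgh = ½(1+k)Mv² with k = I/(MR²), so v ∝ 1/√(1+k).
For the thin-walled hollow cylinder k = 1; for the uniform solid ball k = 0.4.
v₁/v₂ = √((1+k₂)/(1+k₁)) = √(1.4/2) ≈ 0.837.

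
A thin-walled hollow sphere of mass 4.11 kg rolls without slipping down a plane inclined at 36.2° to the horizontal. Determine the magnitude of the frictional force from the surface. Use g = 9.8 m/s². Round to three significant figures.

The moment of inertia is (2/3)MR², giving k ≡ I/(MR²) = 2/3.
Translational: Mg sinθ − f = Ma. Rotational about the CM: fR = Iα = kMRa, so f = kMa.
Combining, a = g sinθ/(1+k) and f = kMa = kMg sinθ/(1+k).
f = (2/3) × 4.11 × 9.8 × sin36.2° / 1.667 ≈ 9.52 N.

f ≈ 9.52 N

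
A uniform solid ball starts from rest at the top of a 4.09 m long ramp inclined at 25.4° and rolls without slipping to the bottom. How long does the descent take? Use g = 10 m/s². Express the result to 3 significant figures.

t ≈ 1.63 s

The moment of inertia is (2/5)MR², giving k ≡ I/(MR²) = 0.4.
Along the incline Mg sinθ − f = Ma, and torque about the center fR = Iα = kMR²(a/R) gives f = kMa.
Hence a = g sinθ/(1+k) = 10×sin25.4°/1.4 = 3.064 m/s².
With constant a from rest, t = √(2L/a) = √(2·4.09/3.064) ≈ 1.63 s.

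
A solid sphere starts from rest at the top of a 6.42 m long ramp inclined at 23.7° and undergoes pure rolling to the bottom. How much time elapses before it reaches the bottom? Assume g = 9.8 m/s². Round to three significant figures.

With I = (2/5)MR², the ratio k = I/(MR²) is 0.4.
Along the incline Mg sinθ − f = Ma, and torque about the center fR = Iα = kMR²(a/R) gives f = kMa.
Hence a = g sinθ/(1+k) = 9.8×sin23.7°/1.4 = 2.814 m/s².
Starting from rest, L = ½at², so t = √(2L/a) = √(2×6.42/2.814) ≈ 2.14 s.

t ≈ 2.14 s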